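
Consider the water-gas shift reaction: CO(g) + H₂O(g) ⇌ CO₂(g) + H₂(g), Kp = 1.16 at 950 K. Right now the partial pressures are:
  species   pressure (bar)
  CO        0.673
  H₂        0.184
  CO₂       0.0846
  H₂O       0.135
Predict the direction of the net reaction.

forward (toward products)

Qp = P(CO₂)·P(H₂) / (P(CO)·P(H₂O)) = (0.0846)·(0.184) / ((0.673)·(0.135)) = 0.171
Qp = 0.171 < Kp = 1.16, so the forward reaction proceeds.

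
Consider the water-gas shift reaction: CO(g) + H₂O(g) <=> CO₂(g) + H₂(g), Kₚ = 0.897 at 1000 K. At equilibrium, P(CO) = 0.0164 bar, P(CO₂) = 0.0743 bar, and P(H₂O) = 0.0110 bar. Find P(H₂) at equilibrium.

At equilibrium, Kₚ = P(CO₂)·P(H₂) / (P(CO)·P(H₂O)) = 0.897.
(0.0743)·(P(H₂)) / ((0.0164)·(0.0110)) = 0.897
P(H₂) = 0.00218 bar

P(H₂) = 0.00218 bar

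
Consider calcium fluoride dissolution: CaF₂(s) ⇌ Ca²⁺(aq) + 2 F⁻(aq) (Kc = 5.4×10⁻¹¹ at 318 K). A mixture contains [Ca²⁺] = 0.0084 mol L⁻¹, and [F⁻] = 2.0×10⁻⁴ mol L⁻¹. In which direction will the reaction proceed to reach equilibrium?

(CaF₂ is a pure solid — omitted from Qc.)
Qc = [Ca²⁺]·[F⁻]² = (0.0084)·(2.0×10⁻⁴)² = 3.4×10⁻¹⁰
Qc = 3.4×10⁻¹⁰ > Kc = 5.4×10⁻¹¹, so the reverse reaction proceeds.

toward reactants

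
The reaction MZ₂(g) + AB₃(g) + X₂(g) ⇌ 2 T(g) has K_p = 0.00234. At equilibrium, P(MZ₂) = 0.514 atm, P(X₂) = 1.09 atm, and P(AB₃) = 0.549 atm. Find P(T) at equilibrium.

At equilibrium, K_p = P(T)² / (P(MZ₂)·P(AB₃)·P(X₂)) = 0.00234.
(P(T))² / ((0.514)·(0.549)·(1.09)) = 0.00234
P(T)² = 7.20e-4 ⇒ P(T) = 0.0268 atm

P(T) = 0.0268 atm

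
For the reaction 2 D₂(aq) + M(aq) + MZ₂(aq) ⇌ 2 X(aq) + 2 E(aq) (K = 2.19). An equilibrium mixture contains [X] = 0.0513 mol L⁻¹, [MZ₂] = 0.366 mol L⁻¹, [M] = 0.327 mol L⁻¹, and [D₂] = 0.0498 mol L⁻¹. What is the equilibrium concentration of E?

[E] = 0.497 mol L⁻¹

At equilibrium, K = [X]²·[E]² / ([D₂]²·[M]·[MZ₂]) = 2.19.
(0.0513)²·([E])² / ((0.0498)²·(0.327)·(0.366)) = 2.19
[E]² = 0.247 ⇒ [E] = 0.497 mol L⁻¹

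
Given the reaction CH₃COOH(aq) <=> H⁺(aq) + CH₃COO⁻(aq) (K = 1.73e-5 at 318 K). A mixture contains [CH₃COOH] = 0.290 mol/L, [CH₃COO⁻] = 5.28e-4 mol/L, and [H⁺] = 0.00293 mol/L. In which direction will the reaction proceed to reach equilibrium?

in the forward direction

Q = [H⁺]·[CH₃COO⁻] / [CH₃COOH] = (0.00293)·(5.28e-4) / (0.290) = 5.33e-6
Q = 5.33e-6 < K = 1.73e-5, so the forward reaction proceeds.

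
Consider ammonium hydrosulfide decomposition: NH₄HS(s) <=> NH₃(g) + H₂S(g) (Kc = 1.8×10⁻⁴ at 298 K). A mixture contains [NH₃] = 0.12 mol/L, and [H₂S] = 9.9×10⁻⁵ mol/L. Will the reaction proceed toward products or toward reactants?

in the forward direction

(NH₄HS is a pure solid — omitted from Qc.)
Qc = [NH₃]·[H₂S] = (0.12)·(9.9×10⁻⁵) = 1.2×10⁻⁵
Qc = 1.2×10⁻⁵ < Kc = 1.8×10⁻⁴, so the forward reaction proceeds.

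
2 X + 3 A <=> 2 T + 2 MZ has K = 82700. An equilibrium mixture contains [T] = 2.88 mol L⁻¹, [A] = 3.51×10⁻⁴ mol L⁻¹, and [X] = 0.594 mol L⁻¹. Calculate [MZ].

[MZ] = 3.90×10⁻⁴ mol L⁻¹

At equilibrium, K = [T]²·[MZ]² / ([X]²·[A]³) = 82700.
(2.88)²·([MZ])² / ((0.594)²·(3.51×10⁻⁴)³) = 82700
[MZ]² = 1.52×10⁻⁷ ⇒ [MZ] = 3.90×10⁻⁴ mol L⁻¹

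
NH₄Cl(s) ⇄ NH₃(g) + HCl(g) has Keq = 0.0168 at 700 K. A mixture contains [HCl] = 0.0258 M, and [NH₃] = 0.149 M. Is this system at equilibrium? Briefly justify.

(NH₄Cl is a pure solid — omitted from Q.)
Q = [NH₃]·[HCl] = (0.149)·(0.0258) = 0.00384
Q = 0.00384 < Keq = 0.0168: net forward reaction.

no; Q < K, reaction proceeds forward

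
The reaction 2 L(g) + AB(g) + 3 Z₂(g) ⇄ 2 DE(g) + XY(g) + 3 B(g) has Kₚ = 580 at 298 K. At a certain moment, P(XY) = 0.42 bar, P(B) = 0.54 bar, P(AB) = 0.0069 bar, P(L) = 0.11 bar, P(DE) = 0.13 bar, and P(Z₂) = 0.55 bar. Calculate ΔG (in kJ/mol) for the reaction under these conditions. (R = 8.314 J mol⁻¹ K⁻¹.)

ΔG = -4.89 kJ/mol

Qₚ = P(DE)²·P(XY)·P(B)³ / (P(L)²·P(AB)·P(Z₂)³) = (0.13)²·(0.42)·(0.54)³ / ((0.11)²·(0.0069)·(0.55)³) = 80.5
ΔG = RT ln(Qₚ/Kₚ) = (8.314 J mol⁻¹ K⁻¹)(298 K) × ln(80.5/580)
   = (2.478 kJ/mol)(-1.975) = -4.89 kJ/mol
ΔG < 0, so the forward reaction is spontaneous (proceeds forward).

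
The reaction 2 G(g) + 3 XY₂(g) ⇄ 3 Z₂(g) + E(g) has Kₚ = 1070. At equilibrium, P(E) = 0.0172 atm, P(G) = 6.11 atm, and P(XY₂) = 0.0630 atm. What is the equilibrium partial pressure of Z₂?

P(Z₂) = 8.34 atm

At equilibrium, Kₚ = P(Z₂)³·P(E) / (P(G)²·P(XY₂)³) = 1070.
(P(Z₂))³·(0.0172) / ((6.11)²·(0.0630)³) = 1070
P(Z₂)³ = 581 ⇒ P(Z₂) = 8.34 atm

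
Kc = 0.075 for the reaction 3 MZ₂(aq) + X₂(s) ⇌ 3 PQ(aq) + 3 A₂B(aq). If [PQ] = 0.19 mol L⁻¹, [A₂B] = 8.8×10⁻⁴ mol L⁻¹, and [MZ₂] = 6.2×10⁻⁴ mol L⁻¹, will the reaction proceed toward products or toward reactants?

toward products

(X₂ is a pure solid — omitted from Qc.)
Qc = [PQ]³·[A₂B]³ / [MZ₂]³ = (0.19)³·(8.8×10⁻⁴)³ / (6.2×10⁻⁴)³ = 0.020
Qc = 0.020 < Kc = 0.075, so the forward reaction proceeds.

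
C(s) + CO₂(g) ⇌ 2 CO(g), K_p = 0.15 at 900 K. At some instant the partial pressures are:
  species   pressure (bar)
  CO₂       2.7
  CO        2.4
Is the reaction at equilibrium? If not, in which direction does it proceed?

(C is a pure solid — omitted from Q_p.)
Q_p = P(CO)² / P(CO₂) = (2.4)² / (2.7) = 2.1
Q_p = 2.1 > K_p = 0.15, so the reverse reaction proceeds.

to the left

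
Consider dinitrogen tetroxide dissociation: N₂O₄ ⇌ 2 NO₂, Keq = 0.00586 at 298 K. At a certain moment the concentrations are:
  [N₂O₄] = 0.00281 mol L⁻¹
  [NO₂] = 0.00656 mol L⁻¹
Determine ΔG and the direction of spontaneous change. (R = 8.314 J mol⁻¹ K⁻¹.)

ΔG = 2.38 kJ/mol; the forward reaction is non-spontaneous

Q = [NO₂]² / [N₂O₄] = (0.00656)² / (0.00281) = 0.0153
ΔG = RT ln(Q/Keq) = (8.314 J mol⁻¹ K⁻¹)(298 K) × ln(0.0153/0.00586)
   = (2.478 kJ/mol)(0.9597) = 2.38 kJ/mol
ΔG > 0, so the forward reaction is non-spontaneous (proceeds in reverse).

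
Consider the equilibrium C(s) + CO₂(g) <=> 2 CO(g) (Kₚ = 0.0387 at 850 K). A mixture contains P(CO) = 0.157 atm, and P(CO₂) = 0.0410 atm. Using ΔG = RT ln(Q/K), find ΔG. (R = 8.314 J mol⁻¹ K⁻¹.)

ΔG = 19.4 kJ/mol

(C is a pure solid — omitted from Qₚ.)
Qₚ = P(CO)² / P(CO₂) = (0.157)² / (0.0410) = 0.601
ΔG = RT ln(Qₚ/Kₚ) = (8.314 J mol⁻¹ K⁻¹)(850 K) × ln(0.601/0.0387)
   = (7.067 kJ/mol)(2.743) = 19.4 kJ/mol
ΔG > 0, so the forward reaction is non-spontaneous (proceeds in reverse).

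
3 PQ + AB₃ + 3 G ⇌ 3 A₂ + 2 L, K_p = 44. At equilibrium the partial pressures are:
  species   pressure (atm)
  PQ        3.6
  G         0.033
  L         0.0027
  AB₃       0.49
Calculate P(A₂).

P(A₂) = 17 atm

At equilibrium, K_p = P(A₂)³·P(L)² / (P(PQ)³·P(AB₃)·P(G)³) = 44.
(P(A₂))³·(0.0027)² / ((3.6)³·(0.49)·(0.033)³) = 44
P(A₂)³ = 4960 ⇒ P(A₂) = 17 atm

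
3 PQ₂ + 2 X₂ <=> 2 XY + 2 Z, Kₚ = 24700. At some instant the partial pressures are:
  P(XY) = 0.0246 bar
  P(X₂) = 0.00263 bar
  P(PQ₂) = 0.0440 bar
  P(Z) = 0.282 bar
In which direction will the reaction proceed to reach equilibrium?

reverse (toward reactants)

Qₚ = P(XY)²·P(Z)² / (P(PQ₂)³·P(X₂)²) = (0.0246)²·(0.282)² / ((0.0440)³·(0.00263)²) = 81700
Qₚ = 81700 > Kₚ = 24700, so the reverse reaction proceeds.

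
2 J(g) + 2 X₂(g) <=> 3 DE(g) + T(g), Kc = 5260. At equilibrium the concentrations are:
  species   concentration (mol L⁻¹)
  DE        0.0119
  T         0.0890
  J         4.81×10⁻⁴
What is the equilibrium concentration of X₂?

At equilibrium, Kc = [DE]³·[T] / ([J]²·[X₂]²) = 5260.
(0.0119)³·(0.0890) / ((4.81×10⁻⁴)²·([X₂])²) = 5260
[X₂]² = 1.23×10⁻⁴ ⇒ [X₂] = 0.0111 mol L⁻¹

[X₂] = 0.0111 mol L⁻¹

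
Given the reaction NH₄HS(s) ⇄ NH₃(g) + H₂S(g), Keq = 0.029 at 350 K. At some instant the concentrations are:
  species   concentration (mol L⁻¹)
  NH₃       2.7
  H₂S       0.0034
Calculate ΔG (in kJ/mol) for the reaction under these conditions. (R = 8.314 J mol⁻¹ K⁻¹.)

(NH₄HS is a pure solid — omitted from Q.)
Q = [NH₃]·[H₂S] = (2.7)·(0.0034) = 0.00918
ΔG = RT ln(Q/Keq) = (8.314 J mol⁻¹ K⁻¹)(350 K) × ln(0.00918/0.029)
   = (2.910 kJ/mol)(-1.150) = -3.35 kJ/mol
ΔG < 0, so the forward reaction is spontaneous (proceeds forward).

ΔG = -3.35 kJ/mol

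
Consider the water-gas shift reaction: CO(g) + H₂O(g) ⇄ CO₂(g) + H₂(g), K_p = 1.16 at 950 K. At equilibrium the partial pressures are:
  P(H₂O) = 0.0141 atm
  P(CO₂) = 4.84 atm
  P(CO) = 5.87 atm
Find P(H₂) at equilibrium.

P(H₂) = 0.0198 atm

At equilibrium, K_p = P(CO₂)·P(H₂) / (P(CO)·P(H₂O)) = 1.16.
(4.84)·(P(H₂)) / ((5.87)·(0.0141)) = 1.16
P(H₂) = 0.0198 atm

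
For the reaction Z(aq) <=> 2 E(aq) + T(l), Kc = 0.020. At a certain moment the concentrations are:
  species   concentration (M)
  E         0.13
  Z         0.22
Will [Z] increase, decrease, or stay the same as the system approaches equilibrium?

(T is a pure liquid — omitted from Qc.)
Qc = [E]² / [Z] = (0.13)² / (0.22) = 0.077
Qc = 0.077 > Kc = 0.020: net reverse reaction.
Z is a reactant, so it increases.

increase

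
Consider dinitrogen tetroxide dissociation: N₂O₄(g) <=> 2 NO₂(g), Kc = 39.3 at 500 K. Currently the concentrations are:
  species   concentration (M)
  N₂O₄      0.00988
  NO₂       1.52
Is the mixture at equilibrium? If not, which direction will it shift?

no; Q > K, reaction proceeds in reverse

Qc = [NO₂]² / [N₂O₄] = (1.52)² / (0.00988) = 234
Qc = 234 > Kc = 39.3: net reverse reaction.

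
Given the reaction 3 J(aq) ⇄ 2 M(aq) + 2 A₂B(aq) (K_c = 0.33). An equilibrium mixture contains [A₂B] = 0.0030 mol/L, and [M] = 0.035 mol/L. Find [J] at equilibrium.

[J] = 0.0032 mol/L

At equilibrium, K_c = [M]²·[A₂B]² / [J]³ = 0.33.
(0.035)²·(0.0030)² / ([J])³ = 0.33
[J]³ = 3.34×10⁻⁸ ⇒ [J] = 0.0032 mol/L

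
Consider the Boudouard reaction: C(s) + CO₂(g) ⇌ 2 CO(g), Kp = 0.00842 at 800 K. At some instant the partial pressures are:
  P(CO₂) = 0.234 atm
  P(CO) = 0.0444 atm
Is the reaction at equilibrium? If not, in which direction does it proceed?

neither direction; the system is at equilibrium

(C is a pure solid — omitted from Qp.)
Qp = P(CO)² / P(CO₂) = (0.0444)² / (0.234) = 0.00842
Qp = 0.00842 = Kp, so the system is already at equilibrium.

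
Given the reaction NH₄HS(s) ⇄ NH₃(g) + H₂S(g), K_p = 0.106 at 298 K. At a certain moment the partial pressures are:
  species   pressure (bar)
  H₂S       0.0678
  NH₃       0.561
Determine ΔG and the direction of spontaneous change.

(NH₄HS is a pure solid — omitted from Q_p.)
Q_p = P(NH₃)·P(H₂S) = (0.561)·(0.0678) = 0.0380
ΔG = RT ln(Q_p/K_p) = (8.314 J mol⁻¹ K⁻¹)(298 K) × ln(0.0380/0.106)
   = (2.478 kJ/mol)(-1.026) = -2.54 kJ/mol
ΔG < 0, so the forward reaction is spontaneous (proceeds forward).

ΔG = -2.54 kJ/mol; the forward reaction is spontaneous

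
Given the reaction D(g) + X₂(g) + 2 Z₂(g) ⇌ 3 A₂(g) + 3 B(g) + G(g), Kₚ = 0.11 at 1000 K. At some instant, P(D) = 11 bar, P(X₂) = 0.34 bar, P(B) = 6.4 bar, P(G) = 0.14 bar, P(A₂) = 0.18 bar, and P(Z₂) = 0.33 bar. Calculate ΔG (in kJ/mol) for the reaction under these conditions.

ΔG = 13.0 kJ/mol

Qₚ = P(A₂)³·P(B)³·P(G) / (P(D)·P(X₂)·P(Z₂)²) = (0.18)³·(6.4)³·(0.14) / ((11)·(0.34)·(0.33)²) = 0.526
ΔG = RT ln(Qₚ/Kₚ) = (8.314 J mol⁻¹ K⁻¹)(1000 K) × ln(0.526/0.11)
   = (8.314 kJ/mol)(1.565) = 13.0 kJ/mol
ΔG > 0, so the forward reaction is non-spontaneous (proceeds in reverse).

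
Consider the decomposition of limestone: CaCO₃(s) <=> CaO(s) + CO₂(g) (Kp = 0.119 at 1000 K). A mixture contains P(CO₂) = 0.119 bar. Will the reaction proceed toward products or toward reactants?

(CaCO₃, CaO are pure solids — omitted from Qp.)
Qp = P(CO₂) = 0.119
Qp = 0.119 = Kp, so the system is already at equilibrium.

no net change (already at equilibrium)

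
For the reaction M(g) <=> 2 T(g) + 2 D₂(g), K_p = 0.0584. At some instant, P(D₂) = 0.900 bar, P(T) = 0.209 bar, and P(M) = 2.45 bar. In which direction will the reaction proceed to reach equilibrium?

toward products

Q_p = P(T)²·P(D₂)² / P(M) = (0.209)²·(0.900)² / (2.45) = 0.0144
Q_p = 0.0144 < K_p = 0.0584, so the forward reaction proceeds.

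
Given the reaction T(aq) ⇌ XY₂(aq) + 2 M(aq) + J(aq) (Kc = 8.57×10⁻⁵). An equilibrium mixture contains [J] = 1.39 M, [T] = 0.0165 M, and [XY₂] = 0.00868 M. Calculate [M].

At equilibrium, Kc = [XY₂]·[M]²·[J] / [T] = 8.57×10⁻⁵.
(0.00868)·([M])²·(1.39) / (0.0165) = 8.57×10⁻⁵
[M]² = 1.17×10⁻⁴ ⇒ [M] = 0.0108 M

[M] = 0.0108 M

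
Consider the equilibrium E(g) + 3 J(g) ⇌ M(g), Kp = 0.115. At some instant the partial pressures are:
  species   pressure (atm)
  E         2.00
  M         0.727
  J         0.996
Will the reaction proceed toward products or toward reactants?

reverse (toward reactants)

Qp = P(M) / (P(E)·P(J)³) = (0.727) / ((2.00)·(0.996)³) = 0.368
Qp = 0.368 > Kp = 0.115, so the reverse reaction proceeds.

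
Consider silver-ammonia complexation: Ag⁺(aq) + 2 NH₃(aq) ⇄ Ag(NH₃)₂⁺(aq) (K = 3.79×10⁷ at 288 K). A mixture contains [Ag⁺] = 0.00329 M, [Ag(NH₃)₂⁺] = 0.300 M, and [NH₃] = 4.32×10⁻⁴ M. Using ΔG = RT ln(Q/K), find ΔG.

ΔG = 6.12 kJ/mol

Q = [Ag(NH₃)₂⁺] / ([Ag⁺]·[NH₃]²) = (0.300) / ((0.00329)·(4.32×10⁻⁴)²) = 4.89×10⁸
ΔG = RT ln(Q/K) = (8.314 J mol⁻¹ K⁻¹)(288 K) × ln(4.89×10⁸/3.79×10⁷)
   = (2.394 kJ/mol)(2.557) = 6.12 kJ/mol
ΔG > 0, so the forward reaction is non-spontaneous (proceeds in reverse).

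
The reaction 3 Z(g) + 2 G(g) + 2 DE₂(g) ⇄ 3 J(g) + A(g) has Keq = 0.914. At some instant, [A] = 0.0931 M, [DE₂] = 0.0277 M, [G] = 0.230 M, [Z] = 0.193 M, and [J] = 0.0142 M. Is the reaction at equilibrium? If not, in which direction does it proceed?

no net change (already at equilibrium)

Q = [J]³·[A] / ([Z]³·[G]²·[DE₂]²) = (0.0142)³·(0.0931) / ((0.193)³·(0.230)²·(0.0277)²) = 0.914
Q = 0.914 = Keq, so the system is already at equilibrium.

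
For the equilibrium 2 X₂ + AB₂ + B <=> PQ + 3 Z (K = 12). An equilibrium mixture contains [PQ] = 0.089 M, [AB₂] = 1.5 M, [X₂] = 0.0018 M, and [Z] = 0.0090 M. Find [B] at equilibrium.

[B] = 0.0011 M

At equilibrium, K = [PQ]·[Z]³ / ([X₂]²·[AB₂]·[B]) = 12.
(0.089)·(0.0090)³ / ((0.0018)²·(1.5)·([B])) = 12
[B] = 0.00111 = 0.0011 M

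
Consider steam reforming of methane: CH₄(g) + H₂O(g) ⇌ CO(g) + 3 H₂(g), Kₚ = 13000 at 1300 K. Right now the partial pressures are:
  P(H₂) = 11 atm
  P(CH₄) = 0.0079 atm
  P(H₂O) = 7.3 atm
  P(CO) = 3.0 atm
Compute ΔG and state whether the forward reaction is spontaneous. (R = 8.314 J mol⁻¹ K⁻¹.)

ΔG = 18.1 kJ/mol; the forward reaction is non-spontaneous

Qₚ = P(CO)·P(H₂)³ / (P(CH₄)·P(H₂O)) = (3.0)·(11)³ / ((0.0079)·(7.3)) = 69200
ΔG = RT ln(Qₚ/Kₚ) = (8.314 J mol⁻¹ K⁻¹)(1300 K) × ln(69200/13000)
   = (10.81 kJ/mol)(1.672) = 18.1 kJ/mol
ΔG > 0, so the forward reaction is non-spontaneous (proceeds in reverse).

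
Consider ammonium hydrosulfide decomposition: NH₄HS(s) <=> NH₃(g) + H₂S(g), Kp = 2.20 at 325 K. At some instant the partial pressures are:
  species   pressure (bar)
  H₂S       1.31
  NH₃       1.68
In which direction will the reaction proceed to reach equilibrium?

no net change (already at equilibrium)

(NH₄HS is a pure solid — omitted from Qp.)
Qp = P(NH₃)·P(H₂S) = (1.68)·(1.31) = 2.20
Qp = 2.20 = Kp, so the system is already at equilibrium.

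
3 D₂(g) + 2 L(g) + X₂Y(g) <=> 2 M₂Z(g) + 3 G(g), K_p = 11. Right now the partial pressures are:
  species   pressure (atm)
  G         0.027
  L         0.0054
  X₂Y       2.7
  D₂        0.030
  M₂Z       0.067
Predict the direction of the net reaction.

Q_p = P(M₂Z)²·P(G)³ / (P(D₂)³·P(L)²·P(X₂Y)) = (0.067)²·(0.027)³ / ((0.030)³·(0.0054)²·(2.7)) = 42
Q_p = 42 > K_p = 11, so the reverse reaction proceeds.

in the reverse direction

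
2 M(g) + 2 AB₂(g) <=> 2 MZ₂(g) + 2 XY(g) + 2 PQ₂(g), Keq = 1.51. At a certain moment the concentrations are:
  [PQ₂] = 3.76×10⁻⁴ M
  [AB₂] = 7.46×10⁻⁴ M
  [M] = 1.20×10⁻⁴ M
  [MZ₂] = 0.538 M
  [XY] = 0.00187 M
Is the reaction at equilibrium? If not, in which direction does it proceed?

in the reverse direction

Q = [MZ₂]²·[XY]²·[PQ₂]² / ([M]²·[AB₂]²) = (0.538)²·(0.00187)²·(3.76×10⁻⁴)² / ((1.20×10⁻⁴)²·(7.46×10⁻⁴)²) = 17.9
Q = 17.9 > Keq = 1.51, so the reverse reaction proceeds.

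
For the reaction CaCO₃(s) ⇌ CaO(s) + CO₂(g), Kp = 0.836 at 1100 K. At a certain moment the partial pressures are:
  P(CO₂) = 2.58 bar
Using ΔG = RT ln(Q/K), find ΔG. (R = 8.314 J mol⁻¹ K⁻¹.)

ΔG = 10.3 kJ/mol

(CaCO₃, CaO are pure solids — omitted from Qp.)
Qp = P(CO₂) = 2.58
ΔG = RT ln(Qp/Kp) = (8.314 J mol⁻¹ K⁻¹)(1100 K) × ln(2.58/0.836)
   = (9.145 kJ/mol)(1.127) = 10.3 kJ/mol
ΔG > 0, so the forward reaction is non-spontaneous (proceeds in reverse).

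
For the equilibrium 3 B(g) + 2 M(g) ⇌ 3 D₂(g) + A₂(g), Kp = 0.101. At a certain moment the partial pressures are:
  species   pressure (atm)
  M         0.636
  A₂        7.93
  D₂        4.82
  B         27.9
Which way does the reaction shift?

at equilibrium

Qp = P(D₂)³·P(A₂) / (P(B)³·P(M)²) = (4.82)³·(7.93) / ((27.9)³·(0.636)²) = 0.101
Qp = 0.101 = Kp, so the system is already at equilibrium.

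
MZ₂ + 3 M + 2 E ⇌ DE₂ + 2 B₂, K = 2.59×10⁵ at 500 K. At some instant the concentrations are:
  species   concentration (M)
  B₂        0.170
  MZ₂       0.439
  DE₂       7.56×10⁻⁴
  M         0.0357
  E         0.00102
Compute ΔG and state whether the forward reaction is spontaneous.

Q = [DE₂]·[B₂]² / ([MZ₂]·[M]³·[E]²) = (7.56×10⁻⁴)·(0.170)² / ((0.439)·(0.0357)³·(0.00102)²) = 1.05×10⁶
ΔG = RT ln(Q/K) = (8.314 J mol⁻¹ K⁻¹)(500 K) × ln(1.05×10⁶/2.59×10⁵)
   = (4.157 kJ/mol)(1.400) = 5.82 kJ/mol
ΔG > 0, so the forward reaction is non-spontaneous (proceeds in reverse).

ΔG = 5.82 kJ/mol; the forward reaction is non-spontaneous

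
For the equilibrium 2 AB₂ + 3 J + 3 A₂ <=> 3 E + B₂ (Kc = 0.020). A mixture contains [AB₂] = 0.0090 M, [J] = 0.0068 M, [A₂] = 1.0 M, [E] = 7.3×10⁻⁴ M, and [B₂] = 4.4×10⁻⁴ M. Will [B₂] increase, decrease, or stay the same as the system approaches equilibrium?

Qc = [E]³·[B₂] / ([AB₂]²·[J]³·[A₂]³) = (7.3×10⁻⁴)³·(4.4×10⁻⁴) / ((0.0090)²·(0.0068)³·(1.0)³) = 0.0067
Qc = 0.0067 < Kc = 0.020: net forward reaction.
B₂ is a product, so it increases.

increase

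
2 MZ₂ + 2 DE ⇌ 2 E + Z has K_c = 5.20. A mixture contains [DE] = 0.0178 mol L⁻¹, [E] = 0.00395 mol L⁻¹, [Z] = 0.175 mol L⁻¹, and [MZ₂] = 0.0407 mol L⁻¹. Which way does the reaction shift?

neither direction; the system is at equilibrium

Q_c = [E]²·[Z] / ([MZ₂]²·[DE]²) = (0.00395)²·(0.175) / ((0.0407)²·(0.0178)²) = 5.20
Q_c = 5.20 = K_c, so the system is already at equilibrium.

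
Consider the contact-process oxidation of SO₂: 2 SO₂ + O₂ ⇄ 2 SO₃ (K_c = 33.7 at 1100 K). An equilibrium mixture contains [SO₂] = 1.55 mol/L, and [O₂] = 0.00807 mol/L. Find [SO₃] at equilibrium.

At equilibrium, K_c = [SO₃]² / ([SO₂]²·[O₂]) = 33.7.
([SO₃])² / ((1.55)²·(0.00807)) = 33.7
[SO₃]² = 0.653 ⇒ [SO₃] = 0.808 mol/L

[SO₃] = 0.808 mol/L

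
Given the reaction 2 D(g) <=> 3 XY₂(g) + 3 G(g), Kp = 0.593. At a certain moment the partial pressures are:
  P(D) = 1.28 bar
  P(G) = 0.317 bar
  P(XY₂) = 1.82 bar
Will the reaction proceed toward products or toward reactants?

Qp = P(XY₂)³·P(G)³ / P(D)² = (1.82)³·(0.317)³ / (1.28)² = 0.117
Qp = 0.117 < Kp = 0.593, so the forward reaction proceeds.

toward products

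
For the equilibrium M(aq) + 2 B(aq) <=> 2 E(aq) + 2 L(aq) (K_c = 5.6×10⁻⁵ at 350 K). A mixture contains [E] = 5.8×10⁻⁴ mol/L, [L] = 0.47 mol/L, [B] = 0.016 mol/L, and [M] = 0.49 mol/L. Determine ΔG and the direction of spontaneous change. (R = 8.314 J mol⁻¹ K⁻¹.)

Q_c = [E]²·[L]² / ([M]·[B]²) = (5.8×10⁻⁴)²·(0.47)² / ((0.49)·(0.016)²) = 5.92×10⁻⁴
ΔG = RT ln(Q_c/K_c) = (8.314 J mol⁻¹ K⁻¹)(350 K) × ln(5.92×10⁻⁴/5.6×10⁻⁵)
   = (2.910 kJ/mol)(2.358) = 6.86 kJ/mol
ΔG > 0, so the forward reaction is non-spontaneous (proceeds in reverse).

ΔG = 6.86 kJ/mol; the forward reaction is non-spontaneous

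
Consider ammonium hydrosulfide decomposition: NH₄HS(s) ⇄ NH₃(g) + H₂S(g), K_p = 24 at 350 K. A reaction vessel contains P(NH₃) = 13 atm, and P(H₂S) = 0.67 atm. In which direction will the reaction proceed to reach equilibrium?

in the forward direction

(NH₄HS is a pure solid — omitted from Q_p.)
Q_p = P(NH₃)·P(H₂S) = (13)·(0.67) = 8.7
Q_p = 8.7 < K_p = 24, so the forward reaction proceeds.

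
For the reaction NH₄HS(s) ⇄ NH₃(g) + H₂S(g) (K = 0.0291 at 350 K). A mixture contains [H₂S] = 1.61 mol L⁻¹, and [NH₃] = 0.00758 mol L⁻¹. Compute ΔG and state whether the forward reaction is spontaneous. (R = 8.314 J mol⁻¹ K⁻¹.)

(NH₄HS is a pure solid — omitted from Q.)
Q = [NH₃]·[H₂S] = (0.00758)·(1.61) = 0.0122
ΔG = RT ln(Q/K) = (8.314 J mol⁻¹ K⁻¹)(350 K) × ln(0.0122/0.0291)
   = (2.910 kJ/mol)(-0.8693) = -2.53 kJ/mol
ΔG < 0, so the forward reaction is spontaneous (proceeds forward).

ΔG = -2.53 kJ/mol; the forward reaction is spontaneous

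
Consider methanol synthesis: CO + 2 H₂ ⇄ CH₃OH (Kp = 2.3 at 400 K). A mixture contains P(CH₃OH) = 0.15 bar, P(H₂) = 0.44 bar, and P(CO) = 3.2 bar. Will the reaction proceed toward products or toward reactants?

Qp = P(CH₃OH) / (P(CO)·P(H₂)²) = (0.15) / ((3.2)·(0.44)²) = 0.24
Qp = 0.24 < Kp = 2.3, so the forward reaction proceeds.

toward products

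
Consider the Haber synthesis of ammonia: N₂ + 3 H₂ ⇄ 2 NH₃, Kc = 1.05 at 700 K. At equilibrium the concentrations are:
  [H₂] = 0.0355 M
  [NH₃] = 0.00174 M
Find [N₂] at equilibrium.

At equilibrium, Kc = [NH₃]² / ([N₂]·[H₂]³) = 1.05.
(0.00174)² / (([N₂])·(0.0355)³) = 1.05
[N₂] = 0.0645 M

[N₂] = 0.0645 M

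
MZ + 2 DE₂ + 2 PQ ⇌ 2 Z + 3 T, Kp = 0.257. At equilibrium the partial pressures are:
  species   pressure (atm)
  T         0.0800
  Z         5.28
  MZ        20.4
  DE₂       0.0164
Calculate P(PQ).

At equilibrium, Kp = P(Z)²·P(T)³ / (P(MZ)·P(DE₂)²·P(PQ)²) = 0.257.
(5.28)²·(0.0800)³ / ((20.4)·(0.0164)²·(P(PQ))²) = 0.257
P(PQ)² = 10.1 ⇒ P(PQ) = 3.18 atm

P(PQ) = 3.18 atm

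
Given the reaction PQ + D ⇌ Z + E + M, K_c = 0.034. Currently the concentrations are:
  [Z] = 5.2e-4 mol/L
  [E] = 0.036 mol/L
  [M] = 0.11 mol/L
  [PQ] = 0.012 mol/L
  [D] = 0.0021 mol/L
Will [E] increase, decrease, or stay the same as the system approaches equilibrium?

Q_c = [Z]·[E]·[M] / ([PQ]·[D]) = (5.2e-4)·(0.036)·(0.11) / ((0.012)·(0.0021)) = 0.082
Q_c = 0.082 > K_c = 0.034: net reverse reaction.
E is a product, so it decreases.

decrease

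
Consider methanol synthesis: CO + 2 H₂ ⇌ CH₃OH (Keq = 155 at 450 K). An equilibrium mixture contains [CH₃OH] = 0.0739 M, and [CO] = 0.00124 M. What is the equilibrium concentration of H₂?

[H₂] = 0.620 M

At equilibrium, Keq = [CH₃OH] / ([CO]·[H₂]²) = 155.
(0.0739) / ((0.00124)·([H₂])²) = 155
[H₂]² = 0.384 ⇒ [H₂] = 0.620 M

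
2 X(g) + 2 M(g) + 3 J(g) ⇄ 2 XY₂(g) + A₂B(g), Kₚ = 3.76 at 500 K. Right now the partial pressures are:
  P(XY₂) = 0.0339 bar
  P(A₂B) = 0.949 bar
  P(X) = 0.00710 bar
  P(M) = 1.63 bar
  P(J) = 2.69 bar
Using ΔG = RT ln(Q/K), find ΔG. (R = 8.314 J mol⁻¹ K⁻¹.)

ΔG = -9.13 kJ/mol

Qₚ = P(XY₂)²·P(A₂B) / (P(X)²·P(M)²·P(J)³) = (0.0339)²·(0.949) / ((0.00710)²·(1.63)²·(2.69)³) = 0.418
ΔG = RT ln(Qₚ/Kₚ) = (8.314 J mol⁻¹ K⁻¹)(500 K) × ln(0.418/3.76)
   = (4.157 kJ/mol)(-2.197) = -9.13 kJ/mol
ΔG < 0, so the forward reaction is spontaneous (proceeds forward).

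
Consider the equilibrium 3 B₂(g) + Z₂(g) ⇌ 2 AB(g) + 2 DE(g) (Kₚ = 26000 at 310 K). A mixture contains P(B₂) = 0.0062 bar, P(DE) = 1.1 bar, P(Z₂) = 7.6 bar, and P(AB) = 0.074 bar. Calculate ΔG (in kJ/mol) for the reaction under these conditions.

ΔG = -5.05 kJ/mol

Qₚ = P(AB)²·P(DE)² / (P(B₂)³·P(Z₂)) = (0.074)²·(1.1)² / ((0.0062)³·(7.6)) = 3660
ΔG = RT ln(Qₚ/Kₚ) = (8.314 J mol⁻¹ K⁻¹)(310 K) × ln(3660/26000)
   = (2.577 kJ/mol)(-1.961) = -5.05 kJ/mol
ΔG < 0, so the forward reaction is spontaneous (proceeds forward).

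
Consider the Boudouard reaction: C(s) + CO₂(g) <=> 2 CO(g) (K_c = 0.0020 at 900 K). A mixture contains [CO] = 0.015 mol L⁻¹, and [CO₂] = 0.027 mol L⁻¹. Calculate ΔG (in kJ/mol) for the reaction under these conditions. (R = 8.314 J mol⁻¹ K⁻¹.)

(C is a pure solid — omitted from Q_c.)
Q_c = [CO]² / [CO₂] = (0.015)² / (0.027) = 0.00833
ΔG = RT ln(Q_c/K_c) = (8.314 J mol⁻¹ K⁻¹)(900 K) × ln(0.00833/0.0020)
   = (7.483 kJ/mol)(1.427) = 10.7 kJ/mol
ΔG > 0, so the forward reaction is non-spontaneous (proceeds in reverse).

ΔG = 10.7 kJ/mol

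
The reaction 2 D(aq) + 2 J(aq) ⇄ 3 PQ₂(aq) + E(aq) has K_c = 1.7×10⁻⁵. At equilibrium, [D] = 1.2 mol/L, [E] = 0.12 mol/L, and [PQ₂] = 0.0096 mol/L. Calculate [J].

[J] = 0.066 mol/L

At equilibrium, K_c = [PQ₂]³·[E] / ([D]²·[J]²) = 1.7×10⁻⁵.
(0.0096)³·(0.12) / ((1.2)²·([J])²) = 1.7×10⁻⁵
[J]² = 0.00434 ⇒ [J] = 0.066 mol/L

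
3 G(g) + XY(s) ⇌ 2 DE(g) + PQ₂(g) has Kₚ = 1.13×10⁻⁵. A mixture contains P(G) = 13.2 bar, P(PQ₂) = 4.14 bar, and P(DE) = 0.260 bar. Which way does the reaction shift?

reverse (toward reactants)

(XY is a pure solid — omitted from Qₚ.)
Qₚ = P(DE)²·P(PQ₂) / P(G)³ = (0.260)²·(4.14) / (13.2)³ = 1.22×10⁻⁴
Qₚ = 1.22×10⁻⁴ > Kₚ = 1.13×10⁻⁵, so the reverse reaction proceeds.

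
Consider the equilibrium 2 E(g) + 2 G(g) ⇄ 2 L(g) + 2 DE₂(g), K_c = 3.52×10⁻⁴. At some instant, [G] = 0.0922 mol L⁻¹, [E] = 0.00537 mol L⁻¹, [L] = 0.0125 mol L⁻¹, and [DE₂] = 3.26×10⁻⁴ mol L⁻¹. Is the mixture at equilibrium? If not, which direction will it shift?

no; Q < K, reaction proceeds forward

Q_c = [L]²·[DE₂]² / ([E]²·[G]²) = (0.0125)²·(3.26×10⁻⁴)² / ((0.00537)²·(0.0922)²) = 6.77×10⁻⁵
Q_c = 6.77×10⁻⁵ < K_c = 3.52×10⁻⁴: net forward reaction.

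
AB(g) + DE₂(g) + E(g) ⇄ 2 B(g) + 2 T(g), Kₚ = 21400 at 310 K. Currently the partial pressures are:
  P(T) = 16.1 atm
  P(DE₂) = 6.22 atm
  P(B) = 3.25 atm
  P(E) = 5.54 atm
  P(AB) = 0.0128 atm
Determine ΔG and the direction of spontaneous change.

ΔG = -3.19 kJ/mol; the forward reaction is spontaneous

Qₚ = P(B)²·P(T)² / (P(AB)·P(DE₂)·P(E)) = (3.25)²·(16.1)² / ((0.0128)·(6.22)·(5.54)) = 6210
ΔG = RT ln(Qₚ/Kₚ) = (8.314 J mol⁻¹ K⁻¹)(310 K) × ln(6210/21400)
   = (2.577 kJ/mol)(-1.237) = -3.19 kJ/mol
ΔG < 0, so the forward reaction is spontaneous (proceeds forward).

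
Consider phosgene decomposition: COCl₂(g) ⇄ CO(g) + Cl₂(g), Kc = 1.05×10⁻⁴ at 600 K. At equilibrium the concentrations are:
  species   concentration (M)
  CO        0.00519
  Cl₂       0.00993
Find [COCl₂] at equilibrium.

[COCl₂] = 0.491 M

At equilibrium, Kc = [CO]·[Cl₂] / [COCl₂] = 1.05×10⁻⁴.
(0.00519)·(0.00993) / ([COCl₂]) = 1.05×10⁻⁴
[COCl₂] = 0.491 M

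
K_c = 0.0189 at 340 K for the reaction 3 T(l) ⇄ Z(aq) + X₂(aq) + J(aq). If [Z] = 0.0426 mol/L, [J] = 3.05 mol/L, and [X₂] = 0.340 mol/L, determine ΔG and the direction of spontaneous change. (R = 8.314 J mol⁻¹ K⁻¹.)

(T is a pure liquid — omitted from Q_c.)
Q_c = [Z]·[X₂]·[J] = (0.0426)·(0.340)·(3.05) = 0.0442
ΔG = RT ln(Q_c/K_c) = (8.314 J mol⁻¹ K⁻¹)(340 K) × ln(0.0442/0.0189)
   = (2.827 kJ/mol)(0.8496) = 2.40 kJ/mol
ΔG > 0, so the forward reaction is non-spontaneous (proceeds in reverse).

ΔG = 2.40 kJ/mol; the forward reaction is non-spontaneous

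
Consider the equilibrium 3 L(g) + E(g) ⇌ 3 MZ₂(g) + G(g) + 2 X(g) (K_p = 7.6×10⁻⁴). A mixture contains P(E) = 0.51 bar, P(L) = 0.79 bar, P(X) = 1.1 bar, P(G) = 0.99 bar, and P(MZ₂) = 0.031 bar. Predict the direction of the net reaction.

to the right

Q_p = P(MZ₂)³·P(G)·P(X)² / (P(L)³·P(E)) = (0.031)³·(0.99)·(1.1)² / ((0.79)³·(0.51)) = 1.4×10⁻⁴
Q_p = 1.4×10⁻⁴ < K_p = 7.6×10⁻⁴, so the forward reaction proceeds.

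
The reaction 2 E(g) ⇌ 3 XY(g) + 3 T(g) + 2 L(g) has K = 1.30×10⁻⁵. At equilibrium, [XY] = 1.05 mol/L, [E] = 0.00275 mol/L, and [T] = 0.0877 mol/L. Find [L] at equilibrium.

[L] = 3.55×10⁻⁴ mol/L

At equilibrium, K = [XY]³·[T]³·[L]² / [E]² = 1.30×10⁻⁵.
(1.05)³·(0.0877)³·([L])² / (0.00275)² = 1.30×10⁻⁵
[L]² = 1.26×10⁻⁷ ⇒ [L] = 3.55×10⁻⁴ mol/L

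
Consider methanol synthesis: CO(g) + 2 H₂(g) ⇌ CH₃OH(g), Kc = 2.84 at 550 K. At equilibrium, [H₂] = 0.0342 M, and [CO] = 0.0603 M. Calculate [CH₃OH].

[CH₃OH] = 2.00e-4 M

At equilibrium, Kc = [CH₃OH] / ([CO]·[H₂]²) = 2.84.
([CH₃OH]) / ((0.0603)·(0.0342)²) = 2.84
[CH₃OH] = 2.00e-4 M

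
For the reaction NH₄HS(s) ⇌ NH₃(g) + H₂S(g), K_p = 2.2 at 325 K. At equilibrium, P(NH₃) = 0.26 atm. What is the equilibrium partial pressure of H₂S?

(NH₄HS is a pure solid — omitted from K_p.)
At equilibrium, K_p = P(NH₃)·P(H₂S) = 2.2.
(0.26)·(P(H₂S)) = 2.2
P(H₂S) = 8.46 = 8.5 atm

P(H₂S) = 8.5 atm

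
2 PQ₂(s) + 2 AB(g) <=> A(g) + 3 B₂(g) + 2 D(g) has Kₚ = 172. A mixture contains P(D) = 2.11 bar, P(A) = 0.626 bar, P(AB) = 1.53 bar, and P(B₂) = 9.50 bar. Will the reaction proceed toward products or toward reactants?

to the left

(PQ₂ is a pure solid — omitted from Qₚ.)
Qₚ = P(A)·P(B₂)³·P(D)² / P(AB)² = (0.626)·(9.50)³·(2.11)² / (1.53)² = 1020
Qₚ = 1020 > Kₚ = 172, so the reverse reaction proceeds.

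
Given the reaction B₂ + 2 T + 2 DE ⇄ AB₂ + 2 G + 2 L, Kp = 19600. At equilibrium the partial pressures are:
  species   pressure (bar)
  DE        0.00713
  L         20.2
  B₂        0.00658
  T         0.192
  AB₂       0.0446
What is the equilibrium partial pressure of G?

P(G) = 0.00364 bar

At equilibrium, Kp = P(AB₂)·P(G)²·P(L)² / (P(B₂)·P(T)²·P(DE)²) = 19600.
(0.0446)·(P(G))²·(20.2)² / ((0.00658)·(0.192)²·(0.00713)²) = 19600
P(G)² = 1.33×10⁻⁵ ⇒ P(G) = 0.00364 bar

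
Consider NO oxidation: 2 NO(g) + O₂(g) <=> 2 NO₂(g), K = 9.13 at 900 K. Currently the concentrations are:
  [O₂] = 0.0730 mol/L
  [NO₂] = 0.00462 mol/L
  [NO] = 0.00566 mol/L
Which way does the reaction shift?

Q = [NO₂]² / ([NO]²·[O₂]) = (0.00462)² / ((0.00566)²·(0.0730)) = 9.13
Q = 9.13 = K, so the system is already at equilibrium.

no net change (already at equilibrium)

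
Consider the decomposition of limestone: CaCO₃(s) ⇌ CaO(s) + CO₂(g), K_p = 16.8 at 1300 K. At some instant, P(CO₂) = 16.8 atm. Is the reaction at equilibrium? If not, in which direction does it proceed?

at equilibrium

(CaCO₃, CaO are pure solids — omitted from Q_p.)
Q_p = P(CO₂) = 16.8
Q_p = 16.8 = K_p, so the system is already at equilibrium.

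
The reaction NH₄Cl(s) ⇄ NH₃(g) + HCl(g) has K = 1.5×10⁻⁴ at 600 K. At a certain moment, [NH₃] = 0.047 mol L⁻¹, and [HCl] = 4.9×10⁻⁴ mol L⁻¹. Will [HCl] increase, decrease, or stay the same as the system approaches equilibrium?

(NH₄Cl is a pure solid — omitted from Q.)
Q = [NH₃]·[HCl] = (0.047)·(4.9×10⁻⁴) = 2.3×10⁻⁵
Q = 2.3×10⁻⁵ < K = 1.5×10⁻⁴: net forward reaction.
HCl is a product, so it increases.

increase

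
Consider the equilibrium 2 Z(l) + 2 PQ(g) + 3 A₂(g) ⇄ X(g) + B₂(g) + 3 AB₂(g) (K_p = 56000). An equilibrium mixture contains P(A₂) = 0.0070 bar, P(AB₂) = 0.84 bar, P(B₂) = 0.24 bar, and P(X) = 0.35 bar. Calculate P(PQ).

P(PQ) = 1.6 bar

(Z is a pure liquid — omitted from K_p.)
At equilibrium, K_p = P(X)·P(B₂)·P(AB₂)³ / (P(PQ)²·P(A₂)³) = 56000.
(0.35)·(0.24)·(0.84)³ / ((P(PQ))²·(0.0070)³) = 56000
P(PQ)² = 2.59 ⇒ P(PQ) = 1.6 bar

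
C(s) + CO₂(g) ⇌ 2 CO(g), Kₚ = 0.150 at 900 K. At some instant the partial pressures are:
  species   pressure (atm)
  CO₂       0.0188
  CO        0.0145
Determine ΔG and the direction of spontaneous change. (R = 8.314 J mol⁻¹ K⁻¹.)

ΔG = -19.4 kJ/mol; the forward reaction is spontaneous

(C is a pure solid — omitted from Qₚ.)
Qₚ = P(CO)² / P(CO₂) = (0.0145)² / (0.0188) = 0.0112
ΔG = RT ln(Qₚ/Kₚ) = (8.314 J mol⁻¹ K⁻¹)(900 K) × ln(0.0112/0.150)
   = (7.483 kJ/mol)(-2.595) = -19.4 kJ/mol
ΔG < 0, so the forward reaction is spontaneous (proceeds forward).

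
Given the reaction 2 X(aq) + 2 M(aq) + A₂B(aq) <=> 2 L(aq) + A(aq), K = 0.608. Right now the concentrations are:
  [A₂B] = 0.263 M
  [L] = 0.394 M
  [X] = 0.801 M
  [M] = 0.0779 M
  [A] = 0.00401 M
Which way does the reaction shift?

neither direction; the system is at equilibrium

Q = [L]²·[A] / ([X]²·[M]²·[A₂B]) = (0.394)²·(0.00401) / ((0.801)²·(0.0779)²·(0.263)) = 0.608
Q = 0.608 = K, so the system is already at equilibrium.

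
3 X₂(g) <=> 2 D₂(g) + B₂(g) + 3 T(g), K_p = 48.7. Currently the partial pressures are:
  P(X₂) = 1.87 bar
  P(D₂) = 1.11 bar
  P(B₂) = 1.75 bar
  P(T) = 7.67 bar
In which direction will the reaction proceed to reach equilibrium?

reverse (toward reactants)

Q_p = P(D₂)²·P(B₂)·P(T)³ / P(X₂)³ = (1.11)²·(1.75)·(7.67)³ / (1.87)³ = 149
Q_p = 149 > K_p = 48.7, so the reverse reaction proceeds.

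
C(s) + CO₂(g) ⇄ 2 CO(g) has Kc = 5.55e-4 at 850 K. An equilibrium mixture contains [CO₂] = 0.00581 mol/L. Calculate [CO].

(C is a pure solid — omitted from Kc.)
At equilibrium, Kc = [CO]² / [CO₂] = 5.55e-4.
([CO])² / (0.00581) = 5.55e-4
[CO]² = 3.22e-6 ⇒ [CO] = 0.00180 mol/L

[CO] = 0.00180 mol/L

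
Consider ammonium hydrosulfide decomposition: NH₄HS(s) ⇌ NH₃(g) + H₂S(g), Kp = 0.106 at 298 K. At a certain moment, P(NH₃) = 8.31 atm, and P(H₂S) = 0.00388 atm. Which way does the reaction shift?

forward (toward products)

(NH₄HS is a pure solid — omitted from Qp.)
Qp = P(NH₃)·P(H₂S) = (8.31)·(0.00388) = 0.0322
Qp = 0.0322 < Kp = 0.106, so the forward reaction proceeds.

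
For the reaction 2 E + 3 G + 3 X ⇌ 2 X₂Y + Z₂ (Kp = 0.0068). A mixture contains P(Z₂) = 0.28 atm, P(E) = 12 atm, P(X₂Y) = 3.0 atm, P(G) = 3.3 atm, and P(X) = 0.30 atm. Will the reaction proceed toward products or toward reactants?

Qp = P(X₂Y)²·P(Z₂) / (P(E)²·P(G)³·P(X)³) = (3.0)²·(0.28) / ((12)²·(3.3)³·(0.30)³) = 0.018
Qp = 0.018 > Kp = 0.0068, so the reverse reaction proceeds.

reverse (toward reactants)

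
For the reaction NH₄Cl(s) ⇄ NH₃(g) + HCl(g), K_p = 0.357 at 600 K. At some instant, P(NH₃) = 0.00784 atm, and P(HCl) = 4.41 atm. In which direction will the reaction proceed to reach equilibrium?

(NH₄Cl is a pure solid — omitted from Q_p.)
Q_p = P(NH₃)·P(HCl) = (0.00784)·(4.41) = 0.0346
Q_p = 0.0346 < K_p = 0.357, so the forward reaction proceeds.

toward products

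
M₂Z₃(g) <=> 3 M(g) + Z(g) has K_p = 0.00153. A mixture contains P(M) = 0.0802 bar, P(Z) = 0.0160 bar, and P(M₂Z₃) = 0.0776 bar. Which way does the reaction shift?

Q_p = P(M)³·P(Z) / P(M₂Z₃) = (0.0802)³·(0.0160) / (0.0776) = 1.06e-4
Q_p = 1.06e-4 < K_p = 0.00153, so the forward reaction proceeds.

toward products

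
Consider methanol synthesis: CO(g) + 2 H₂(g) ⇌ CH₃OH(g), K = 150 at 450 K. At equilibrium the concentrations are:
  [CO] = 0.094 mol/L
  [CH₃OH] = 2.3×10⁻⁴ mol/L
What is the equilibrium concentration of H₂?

At equilibrium, K = [CH₃OH] / ([CO]·[H₂]²) = 150.
(2.3×10⁻⁴) / ((0.094)·([H₂])²) = 150
[H₂]² = 1.63×10⁻⁵ ⇒ [H₂] = 0.0040 mol/L

[H₂] = 0.0040 mol/L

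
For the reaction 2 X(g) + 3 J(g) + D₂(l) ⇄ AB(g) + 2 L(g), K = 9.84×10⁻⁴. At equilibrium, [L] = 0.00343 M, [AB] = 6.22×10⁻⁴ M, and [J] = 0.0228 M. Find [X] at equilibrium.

[X] = 0.792 M

(D₂ is a pure liquid — omitted from K.)
At equilibrium, K = [AB]·[L]² / ([X]²·[J]³) = 9.84×10⁻⁴.
(6.22×10⁻⁴)·(0.00343)² / (([X])²·(0.0228)³) = 9.84×10⁻⁴
[X]² = 0.627 ⇒ [X] = 0.792 M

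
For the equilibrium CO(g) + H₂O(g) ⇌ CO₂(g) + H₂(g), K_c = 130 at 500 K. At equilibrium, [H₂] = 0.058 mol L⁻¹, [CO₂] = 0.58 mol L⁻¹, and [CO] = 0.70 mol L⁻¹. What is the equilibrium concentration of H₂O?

At equilibrium, K_c = [CO₂]·[H₂] / ([CO]·[H₂O]) = 130.
(0.58)·(0.058) / ((0.70)·([H₂O])) = 130
[H₂O] = 3.70×10⁻⁴ = 3.7×10⁻⁴ mol L⁻¹

[H₂O] = 3.7×10⁻⁴ mol L⁻¹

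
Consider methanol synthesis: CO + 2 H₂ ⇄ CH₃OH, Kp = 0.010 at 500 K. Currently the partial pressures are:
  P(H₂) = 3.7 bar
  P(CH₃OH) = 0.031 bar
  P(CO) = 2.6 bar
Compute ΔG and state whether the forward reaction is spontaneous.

ΔG = -10.1 kJ/mol; the forward reaction is spontaneous

Qp = P(CH₃OH) / (P(CO)·P(H₂)²) = (0.031) / ((2.6)·(3.7)²) = 8.71e-4
ΔG = RT ln(Qp/Kp) = (8.314 J mol⁻¹ K⁻¹)(500 K) × ln(8.71e-4/0.010)
   = (4.157 kJ/mol)(-2.441) = -10.1 kJ/mol
ΔG < 0, so the forward reaction is spontaneous (proceeds forward).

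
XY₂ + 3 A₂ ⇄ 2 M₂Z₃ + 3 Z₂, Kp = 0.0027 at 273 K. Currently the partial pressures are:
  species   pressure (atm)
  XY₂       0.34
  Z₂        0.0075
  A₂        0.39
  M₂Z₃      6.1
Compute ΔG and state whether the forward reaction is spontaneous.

Qp = P(M₂Z₃)²·P(Z₂)³ / (P(XY₂)·P(A₂)³) = (6.1)²·(0.0075)³ / ((0.34)·(0.39)³) = 7.78×10⁻⁴
ΔG = RT ln(Qp/Kp) = (8.314 J mol⁻¹ K⁻¹)(273 K) × ln(7.78×10⁻⁴/0.0027)
   = (2.270 kJ/mol)(-1.244) = -2.82 kJ/mol
ΔG < 0, so the forward reaction is spontaneous (proceeds forward).

ΔG = -2.82 kJ/mol; the forward reaction is spontaneous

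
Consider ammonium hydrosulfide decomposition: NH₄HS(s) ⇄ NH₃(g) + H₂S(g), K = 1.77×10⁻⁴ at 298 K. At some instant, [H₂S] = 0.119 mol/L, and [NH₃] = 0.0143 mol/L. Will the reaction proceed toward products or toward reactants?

in the reverse direction

(NH₄HS is a pure solid — omitted from Q.)
Q = [NH₃]·[H₂S] = (0.0143)·(0.119) = 0.00170
Q = 0.00170 > K = 1.77×10⁻⁴, so the reverse reaction proceeds.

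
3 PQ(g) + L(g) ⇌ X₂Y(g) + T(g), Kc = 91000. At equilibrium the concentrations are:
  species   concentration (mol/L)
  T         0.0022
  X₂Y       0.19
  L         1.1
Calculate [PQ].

At equilibrium, Kc = [X₂Y]·[T] / ([PQ]³·[L]) = 91000.
(0.19)·(0.0022) / (([PQ])³·(1.1)) = 91000
[PQ]³ = 4.18e-9 ⇒ [PQ] = 0.0016 mol/L

[PQ] = 0.0016 mol/L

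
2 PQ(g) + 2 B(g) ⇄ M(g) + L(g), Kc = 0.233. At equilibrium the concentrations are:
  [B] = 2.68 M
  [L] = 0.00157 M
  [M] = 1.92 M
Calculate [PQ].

[PQ] = 0.0424 M

At equilibrium, Kc = [M]·[L] / ([PQ]²·[B]²) = 0.233.
(1.92)·(0.00157) / (([PQ])²·(2.68)²) = 0.233
[PQ]² = 0.00180 ⇒ [PQ] = 0.0424 M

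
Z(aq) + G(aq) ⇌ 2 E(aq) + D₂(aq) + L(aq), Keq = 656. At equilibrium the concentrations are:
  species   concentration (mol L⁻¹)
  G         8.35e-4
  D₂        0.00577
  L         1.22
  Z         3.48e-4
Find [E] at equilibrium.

[E] = 0.165 mol L⁻¹

At equilibrium, Keq = [E]²·[D₂]·[L] / ([Z]·[G]) = 656.
([E])²·(0.00577)·(1.22) / ((3.48e-4)·(8.35e-4)) = 656
[E]² = 0.0271 ⇒ [E] = 0.165 mol L⁻¹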